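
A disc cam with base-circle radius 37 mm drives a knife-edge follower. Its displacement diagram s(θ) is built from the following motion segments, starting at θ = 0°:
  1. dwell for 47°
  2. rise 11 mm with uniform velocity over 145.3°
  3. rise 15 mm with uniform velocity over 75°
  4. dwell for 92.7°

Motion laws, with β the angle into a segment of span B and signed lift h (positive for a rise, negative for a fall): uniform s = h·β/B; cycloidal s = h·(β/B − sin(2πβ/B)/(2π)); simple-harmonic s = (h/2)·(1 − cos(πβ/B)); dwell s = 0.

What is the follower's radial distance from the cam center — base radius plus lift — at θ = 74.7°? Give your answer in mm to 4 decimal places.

seg 1 [0°–47°] dwell: s stays 0.0000
seg 2 [47°–192.3°] uniform, h=11: θ=74.7° here. β=27.7, B=145.3. 11·27.7/145.3 = 2.0970 → s = 2.0970
radial distance = base radius + s = 37 + 2.0970 = 39.0970

39.0970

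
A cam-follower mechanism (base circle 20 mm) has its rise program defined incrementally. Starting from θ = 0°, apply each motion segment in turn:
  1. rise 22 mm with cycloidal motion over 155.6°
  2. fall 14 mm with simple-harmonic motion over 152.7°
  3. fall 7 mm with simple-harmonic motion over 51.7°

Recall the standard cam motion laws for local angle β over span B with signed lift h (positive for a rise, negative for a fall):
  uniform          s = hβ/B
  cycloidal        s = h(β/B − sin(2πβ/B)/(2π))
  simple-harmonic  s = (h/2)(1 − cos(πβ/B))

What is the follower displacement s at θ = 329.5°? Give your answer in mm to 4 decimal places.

seg 1 [0°–155.6°] cycloidal, h=22: full span → s += 22 → s = 22.0000
seg 2 [155.6°–308.3°] simple-harmonic, h=-14: full span → s += -14 → s = 8.0000
seg 3 [308.3°–360°] simple-harmonic, h=-7: θ=329.5° here. β=21.2, B=51.7. -7/2·(1 − cos(π·0.4101)) = -2.5241 → s = 5.4759

5.4759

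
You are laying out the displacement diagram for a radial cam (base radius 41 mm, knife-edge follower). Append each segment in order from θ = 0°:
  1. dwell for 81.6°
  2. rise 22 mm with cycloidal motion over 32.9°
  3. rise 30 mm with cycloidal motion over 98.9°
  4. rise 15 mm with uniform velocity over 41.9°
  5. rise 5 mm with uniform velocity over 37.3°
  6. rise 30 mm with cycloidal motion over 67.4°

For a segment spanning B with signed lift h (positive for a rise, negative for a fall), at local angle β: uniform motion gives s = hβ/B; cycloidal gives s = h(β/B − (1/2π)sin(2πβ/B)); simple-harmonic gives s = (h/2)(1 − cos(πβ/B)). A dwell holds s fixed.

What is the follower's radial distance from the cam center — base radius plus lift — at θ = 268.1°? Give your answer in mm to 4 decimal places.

seg 1 [0°–81.6°] dwell: s stays 0.0000
seg 2 [81.6°–114.5°] cycloidal, h=22: full span → s += 22 → s = 22.0000
seg 3 [114.5°–213.4°] cycloidal, h=30: full span → s += 30 → s = 52.0000
seg 4 [213.4°–255.3°] uniform, h=15: full span → s += 15 → s = 67.0000
seg 5 [255.3°–292.6°] uniform, h=5: θ=268.1° here. β=12.8, B=37.3. 5·12.8/37.3 = 1.7158 → s = 68.7158
radial distance = base radius + s = 41 + 68.7158 = 109.7158

109.7158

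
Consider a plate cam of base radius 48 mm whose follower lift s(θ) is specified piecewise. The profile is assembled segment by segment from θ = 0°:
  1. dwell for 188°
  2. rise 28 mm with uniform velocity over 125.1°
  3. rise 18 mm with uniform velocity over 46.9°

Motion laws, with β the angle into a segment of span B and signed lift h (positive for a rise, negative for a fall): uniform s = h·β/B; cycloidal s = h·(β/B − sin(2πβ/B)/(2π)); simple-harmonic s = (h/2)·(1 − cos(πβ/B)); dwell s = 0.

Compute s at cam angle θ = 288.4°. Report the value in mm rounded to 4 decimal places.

seg 1 [0°–188°] dwell: s stays 0.0000
seg 2 [188°–313.1°] uniform, h=28: θ=288.4° here. β=100.4, B=125.1. 28·100.4/125.1 = 22.4716 → s = 22.4716

22.4716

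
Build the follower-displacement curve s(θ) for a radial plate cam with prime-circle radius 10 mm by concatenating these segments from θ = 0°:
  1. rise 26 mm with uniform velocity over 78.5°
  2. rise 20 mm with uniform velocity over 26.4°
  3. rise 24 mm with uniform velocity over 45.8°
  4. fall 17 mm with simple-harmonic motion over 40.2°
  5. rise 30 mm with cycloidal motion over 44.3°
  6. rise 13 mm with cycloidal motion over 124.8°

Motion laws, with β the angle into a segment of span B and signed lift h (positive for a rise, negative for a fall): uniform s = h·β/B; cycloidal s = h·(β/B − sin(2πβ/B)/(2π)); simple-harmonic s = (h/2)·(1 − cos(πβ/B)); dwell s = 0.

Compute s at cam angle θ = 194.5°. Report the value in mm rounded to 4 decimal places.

seg 1 [0°–78.5°] uniform, h=26: full span → s += 26 → s = 26.0000
seg 2 [78.5°–104.9°] uniform, h=20: full span → s += 20 → s = 46.0000
seg 3 [104.9°–150.7°] uniform, h=24: full span → s += 24 → s = 70.0000
seg 4 [150.7°–190.9°] simple-harmonic, h=-17: full span → s += -17 → s = 53.0000
seg 5 [190.9°–235.2°] cycloidal, h=30: θ=194.5° here. β=3.6, B=44.3. 30·(0.0813 − sin(2π·0.0813)/(2π)) = 0.1046 → s = 53.1046

53.1046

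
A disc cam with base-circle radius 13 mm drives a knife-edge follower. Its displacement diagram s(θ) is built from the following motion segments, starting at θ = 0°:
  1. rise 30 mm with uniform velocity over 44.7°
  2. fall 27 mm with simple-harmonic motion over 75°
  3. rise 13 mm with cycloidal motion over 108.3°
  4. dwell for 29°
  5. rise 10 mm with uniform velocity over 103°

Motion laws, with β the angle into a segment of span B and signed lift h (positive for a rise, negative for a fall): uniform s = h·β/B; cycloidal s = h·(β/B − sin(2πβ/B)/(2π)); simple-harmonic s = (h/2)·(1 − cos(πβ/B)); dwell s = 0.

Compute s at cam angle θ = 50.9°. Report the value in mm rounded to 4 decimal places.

seg 1 [0°–44.7°] uniform, h=30: full span → s += 30 → s = 30.0000
seg 2 [44.7°–119.7°] simple-harmonic, h=-27: θ=50.9° here. β=6.2, B=75. -27/2·(1 − cos(π·0.0827)) = -0.4527 → s = 29.5473

29.5473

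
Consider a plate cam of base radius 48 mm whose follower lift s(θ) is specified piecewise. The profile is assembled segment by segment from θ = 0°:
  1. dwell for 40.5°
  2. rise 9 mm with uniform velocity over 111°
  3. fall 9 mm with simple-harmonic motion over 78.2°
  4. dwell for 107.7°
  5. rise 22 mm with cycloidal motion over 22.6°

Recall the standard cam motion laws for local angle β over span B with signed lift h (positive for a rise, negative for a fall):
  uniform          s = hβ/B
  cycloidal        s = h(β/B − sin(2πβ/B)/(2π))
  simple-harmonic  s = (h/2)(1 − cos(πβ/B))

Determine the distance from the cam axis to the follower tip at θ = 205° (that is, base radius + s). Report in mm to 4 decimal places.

seg 1 [0°–40.5°] dwell: s stays 0.0000
seg 2 [40.5°–151.5°] uniform, h=9: full span → s += 9 → s = 9.0000
seg 3 [151.5°–229.7°] simple-harmonic, h=-9: θ=205° here. β=53.5, B=78.2. -9/2·(1 − cos(π·0.6841)) = -6.9605 → s = 2.0395
radial distance = base radius + s = 48 + 2.0395 = 50.0395

50.0395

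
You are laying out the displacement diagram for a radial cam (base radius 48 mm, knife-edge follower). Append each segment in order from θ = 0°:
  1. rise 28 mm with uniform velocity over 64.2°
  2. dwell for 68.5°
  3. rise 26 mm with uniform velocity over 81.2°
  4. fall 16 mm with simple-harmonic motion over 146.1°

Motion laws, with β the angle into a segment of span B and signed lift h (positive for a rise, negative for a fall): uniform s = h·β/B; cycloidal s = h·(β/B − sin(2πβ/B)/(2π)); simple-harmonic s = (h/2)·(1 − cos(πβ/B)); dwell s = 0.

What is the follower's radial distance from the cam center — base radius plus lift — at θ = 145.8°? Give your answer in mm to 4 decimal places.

seg 1 [0°–64.2°] uniform, h=28: full span → s += 28 → s = 28.0000
seg 2 [64.2°–132.7°] dwell: s stays 28.0000
seg 3 [132.7°–213.9°] uniform, h=26: θ=145.8° here. β=13.1, B=81.2. 26·13.1/81.2 = 4.1946 → s = 32.1946
radial distance = base radius + s = 48 + 32.1946 = 80.1946

80.1946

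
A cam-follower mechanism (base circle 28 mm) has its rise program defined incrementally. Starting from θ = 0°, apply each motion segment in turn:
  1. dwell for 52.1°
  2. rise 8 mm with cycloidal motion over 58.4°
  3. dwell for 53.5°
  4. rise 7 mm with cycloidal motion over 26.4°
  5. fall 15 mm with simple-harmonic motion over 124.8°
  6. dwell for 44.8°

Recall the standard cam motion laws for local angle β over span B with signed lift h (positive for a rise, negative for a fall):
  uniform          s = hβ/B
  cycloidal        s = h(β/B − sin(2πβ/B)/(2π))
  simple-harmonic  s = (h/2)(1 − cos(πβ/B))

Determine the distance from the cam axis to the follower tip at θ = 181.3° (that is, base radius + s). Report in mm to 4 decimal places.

seg 1 [0°–52.1°] dwell: s stays 0.0000
seg 2 [52.1°–110.5°] cycloidal, h=8: full span → s += 8 → s = 8.0000
seg 3 [110.5°–164°] dwell: s stays 8.0000
seg 4 [164°–190.4°] cycloidal, h=7: θ=181.3° here. β=17.3, B=26.4. 7·(0.6553 − sin(2π·0.6553)/(2π)) = 5.5097 → s = 13.5097
radial distance = base radius + s = 28 + 13.5097 = 41.5097

41.5097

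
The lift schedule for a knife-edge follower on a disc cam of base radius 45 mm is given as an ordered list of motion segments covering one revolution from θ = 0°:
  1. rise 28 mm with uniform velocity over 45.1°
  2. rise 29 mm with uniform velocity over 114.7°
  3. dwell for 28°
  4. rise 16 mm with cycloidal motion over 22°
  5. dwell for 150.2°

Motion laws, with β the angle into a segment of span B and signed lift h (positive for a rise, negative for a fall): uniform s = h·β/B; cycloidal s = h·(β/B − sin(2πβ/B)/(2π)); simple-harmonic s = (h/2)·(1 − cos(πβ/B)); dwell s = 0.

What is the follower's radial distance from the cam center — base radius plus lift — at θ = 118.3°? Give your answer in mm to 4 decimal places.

seg 1 [0°–45.1°] uniform, h=28: full span → s += 28 → s = 28.0000
seg 2 [45.1°–159.8°] uniform, h=29: θ=118.3° here. β=73.2, B=114.7. 29·73.2/114.7 = 18.5074 → s = 46.5074
radial distance = base radius + s = 45 + 46.5074 = 91.5074

91.5074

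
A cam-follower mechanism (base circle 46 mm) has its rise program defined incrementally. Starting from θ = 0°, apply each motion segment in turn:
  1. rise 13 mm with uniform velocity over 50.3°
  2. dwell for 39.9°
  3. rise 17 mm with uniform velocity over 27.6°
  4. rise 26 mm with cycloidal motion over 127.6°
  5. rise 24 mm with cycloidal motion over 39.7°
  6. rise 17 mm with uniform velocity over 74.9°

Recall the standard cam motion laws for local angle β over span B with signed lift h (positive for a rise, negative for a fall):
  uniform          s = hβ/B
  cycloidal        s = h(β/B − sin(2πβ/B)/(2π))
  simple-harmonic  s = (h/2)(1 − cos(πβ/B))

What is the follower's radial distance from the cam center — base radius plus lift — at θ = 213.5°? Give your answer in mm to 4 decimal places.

seg 1 [0°–50.3°] uniform, h=13: full span → s += 13 → s = 13.0000
seg 2 [50.3°–90.2°] dwell: s stays 13.0000
seg 3 [90.2°–117.8°] uniform, h=17: full span → s += 17 → s = 30.0000
seg 4 [117.8°–245.4°] cycloidal, h=26: θ=213.5° here. β=95.7, B=127.6. 26·(0.7500 − sin(2π·0.7500)/(2π)) = 23.6380 → s = 53.6380
radial distance = base radius + s = 46 + 53.6380 = 99.6380

99.6380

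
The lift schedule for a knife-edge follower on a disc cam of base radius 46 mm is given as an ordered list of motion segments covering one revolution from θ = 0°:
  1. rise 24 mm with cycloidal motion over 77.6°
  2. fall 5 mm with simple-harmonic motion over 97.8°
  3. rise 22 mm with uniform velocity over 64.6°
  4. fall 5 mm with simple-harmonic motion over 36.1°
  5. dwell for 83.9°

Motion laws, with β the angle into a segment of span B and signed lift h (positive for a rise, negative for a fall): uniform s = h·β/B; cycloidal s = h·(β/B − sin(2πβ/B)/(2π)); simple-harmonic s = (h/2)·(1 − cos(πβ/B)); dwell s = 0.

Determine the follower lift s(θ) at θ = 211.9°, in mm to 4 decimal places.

seg 1 [0°–77.6°] cycloidal, h=24: full span → s += 24 → s = 24.0000
seg 2 [77.6°–175.4°] simple-harmonic, h=-5: full span → s += -5 → s = 19.0000
seg 3 [175.4°–240°] uniform, h=22: θ=211.9° here. β=36.5, B=64.6. 22·36.5/64.6 = 12.4303 → s = 31.4303

31.4303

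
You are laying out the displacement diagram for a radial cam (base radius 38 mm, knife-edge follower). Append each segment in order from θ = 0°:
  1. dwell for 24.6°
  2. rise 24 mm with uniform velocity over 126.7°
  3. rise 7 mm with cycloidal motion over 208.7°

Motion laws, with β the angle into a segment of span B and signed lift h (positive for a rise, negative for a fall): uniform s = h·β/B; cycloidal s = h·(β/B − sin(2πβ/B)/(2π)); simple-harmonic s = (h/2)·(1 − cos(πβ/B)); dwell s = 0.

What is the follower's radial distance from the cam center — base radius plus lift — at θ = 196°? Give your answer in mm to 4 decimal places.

seg 1 [0°–24.6°] dwell: s stays 0.0000
seg 2 [24.6°–151.3°] uniform, h=24: full span → s += 24 → s = 24.0000
seg 3 [151.3°–360°] cycloidal, h=7: θ=196° here. β=44.7, B=208.7. 7·(0.2142 − sin(2π·0.2142)/(2π)) = 0.4133 → s = 24.4133
radial distance = base radius + s = 38 + 24.4133 = 62.4133

62.4133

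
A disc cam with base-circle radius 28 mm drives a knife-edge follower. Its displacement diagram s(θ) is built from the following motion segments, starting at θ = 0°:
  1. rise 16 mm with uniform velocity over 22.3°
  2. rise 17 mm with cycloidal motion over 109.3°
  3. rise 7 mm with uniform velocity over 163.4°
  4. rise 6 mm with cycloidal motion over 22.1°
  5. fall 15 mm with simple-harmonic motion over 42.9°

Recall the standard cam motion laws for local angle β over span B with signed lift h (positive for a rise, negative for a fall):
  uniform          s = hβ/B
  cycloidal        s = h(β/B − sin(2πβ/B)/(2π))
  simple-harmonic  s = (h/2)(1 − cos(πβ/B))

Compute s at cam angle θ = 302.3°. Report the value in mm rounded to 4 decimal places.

seg 1 [0°–22.3°] uniform, h=16: full span → s += 16 → s = 16.0000
seg 2 [22.3°–131.6°] cycloidal, h=17: full span → s += 17 → s = 33.0000
seg 3 [131.6°–295°] uniform, h=7: full span → s += 7 → s = 40.0000
seg 4 [295°–317.1°] cycloidal, h=6: θ=302.3° here. β=7.3, B=22.1. 6·(0.3303 − sin(2π·0.3303)/(2π)) = 1.1460 → s = 41.1460

41.1460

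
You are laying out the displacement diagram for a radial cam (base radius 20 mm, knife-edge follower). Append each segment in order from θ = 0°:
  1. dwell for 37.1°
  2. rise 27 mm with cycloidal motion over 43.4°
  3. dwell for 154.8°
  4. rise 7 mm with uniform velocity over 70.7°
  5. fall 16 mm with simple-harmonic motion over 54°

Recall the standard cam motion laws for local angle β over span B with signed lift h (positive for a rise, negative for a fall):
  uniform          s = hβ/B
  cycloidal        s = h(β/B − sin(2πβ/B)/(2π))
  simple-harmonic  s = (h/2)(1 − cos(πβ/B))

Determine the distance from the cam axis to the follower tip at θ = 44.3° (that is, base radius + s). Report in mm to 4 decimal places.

seg 1 [0°–37.1°] dwell: s stays 0.0000
seg 2 [37.1°–80.5°] cycloidal, h=27: θ=44.3° here. β=7.2, B=43.4. 27·(0.1659 − sin(2π·0.1659)/(2π)) = 0.7682 → s = 0.7682
radial distance = base radius + s = 20 + 0.7682 = 20.7682

20.7682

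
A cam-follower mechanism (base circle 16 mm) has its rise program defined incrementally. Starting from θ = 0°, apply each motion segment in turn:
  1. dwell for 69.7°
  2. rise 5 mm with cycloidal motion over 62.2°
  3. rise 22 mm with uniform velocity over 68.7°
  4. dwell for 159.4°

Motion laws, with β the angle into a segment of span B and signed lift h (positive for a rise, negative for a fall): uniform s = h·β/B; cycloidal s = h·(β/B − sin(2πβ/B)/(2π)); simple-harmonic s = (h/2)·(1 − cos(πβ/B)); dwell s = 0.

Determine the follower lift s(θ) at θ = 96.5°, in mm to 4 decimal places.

seg 1 [0°–69.7°] dwell: s stays 0.0000
seg 2 [69.7°–131.9°] cycloidal, h=5: θ=96.5° here. β=26.8, B=62.2. 5·(0.4309 − sin(2π·0.4309)/(2π)) = 1.8194 → s = 1.8194

1.8194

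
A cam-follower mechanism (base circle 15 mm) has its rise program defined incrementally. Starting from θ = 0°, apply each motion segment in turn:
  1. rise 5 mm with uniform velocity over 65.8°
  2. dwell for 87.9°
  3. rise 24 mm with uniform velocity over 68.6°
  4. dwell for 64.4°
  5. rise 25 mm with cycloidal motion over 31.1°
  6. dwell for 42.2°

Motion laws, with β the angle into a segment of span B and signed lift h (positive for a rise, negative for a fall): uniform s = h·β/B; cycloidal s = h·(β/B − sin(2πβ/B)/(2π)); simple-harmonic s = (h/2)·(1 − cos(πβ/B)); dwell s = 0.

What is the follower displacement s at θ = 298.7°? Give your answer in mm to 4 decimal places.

seg 1 [0°–65.8°] uniform, h=5: full span → s += 5 → s = 5.0000
seg 2 [65.8°–153.7°] dwell: s stays 5.0000
seg 3 [153.7°–222.3°] uniform, h=24: full span → s += 24 → s = 29.0000
seg 4 [222.3°–286.7°] dwell: s stays 29.0000
seg 5 [286.7°–317.8°] cycloidal, h=25: θ=298.7° here. β=12, B=31.1. 25·(0.3859 − sin(2π·0.3859)/(2π)) = 7.0310 → s = 36.0310

36.0310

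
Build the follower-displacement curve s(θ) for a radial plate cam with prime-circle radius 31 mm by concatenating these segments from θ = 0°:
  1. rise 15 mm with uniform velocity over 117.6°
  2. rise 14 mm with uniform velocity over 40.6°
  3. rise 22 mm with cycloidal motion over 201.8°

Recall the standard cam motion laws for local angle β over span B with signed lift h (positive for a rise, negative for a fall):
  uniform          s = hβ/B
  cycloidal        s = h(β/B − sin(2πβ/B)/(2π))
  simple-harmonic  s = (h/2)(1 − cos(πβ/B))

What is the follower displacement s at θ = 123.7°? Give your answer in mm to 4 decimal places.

seg 1 [0°–117.6°] uniform, h=15: full span → s += 15 → s = 15.0000
seg 2 [117.6°–158.2°] uniform, h=14: θ=123.7° here. β=6.1, B=40.6. 14·6.1/40.6 = 2.1034 → s = 17.1034

17.1034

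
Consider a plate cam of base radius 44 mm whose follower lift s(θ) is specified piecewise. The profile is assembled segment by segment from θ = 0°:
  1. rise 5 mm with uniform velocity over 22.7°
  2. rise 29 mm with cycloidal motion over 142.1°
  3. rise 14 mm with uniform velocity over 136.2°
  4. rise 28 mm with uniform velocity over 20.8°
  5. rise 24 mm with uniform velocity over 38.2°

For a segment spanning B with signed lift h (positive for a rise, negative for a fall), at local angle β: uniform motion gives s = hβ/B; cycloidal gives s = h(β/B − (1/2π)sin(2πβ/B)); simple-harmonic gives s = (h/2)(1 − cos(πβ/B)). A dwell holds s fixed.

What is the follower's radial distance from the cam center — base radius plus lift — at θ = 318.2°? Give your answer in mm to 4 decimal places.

seg 1 [0°–22.7°] uniform, h=5: full span → s += 5 → s = 5.0000
seg 2 [22.7°–164.8°] cycloidal, h=29: full span → s += 29 → s = 34.0000
seg 3 [164.8°–301°] uniform, h=14: full span → s += 14 → s = 48.0000
seg 4 [301°–321.8°] uniform, h=28: θ=318.2° here. β=17.2, B=20.8. 28·17.2/20.8 = 23.1538 → s = 71.1538
radial distance = base radius + s = 44 + 71.1538 = 115.1538

115.1538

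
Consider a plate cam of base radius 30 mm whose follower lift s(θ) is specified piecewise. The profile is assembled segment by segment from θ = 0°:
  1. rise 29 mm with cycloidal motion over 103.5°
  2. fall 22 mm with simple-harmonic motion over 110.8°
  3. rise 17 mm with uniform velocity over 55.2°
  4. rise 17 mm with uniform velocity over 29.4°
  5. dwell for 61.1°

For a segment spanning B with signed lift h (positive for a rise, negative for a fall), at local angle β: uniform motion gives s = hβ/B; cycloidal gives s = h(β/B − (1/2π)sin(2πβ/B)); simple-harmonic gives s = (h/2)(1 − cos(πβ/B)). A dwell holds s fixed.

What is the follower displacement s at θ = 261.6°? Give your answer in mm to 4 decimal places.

seg 1 [0°–103.5°] cycloidal, h=29: full span → s += 29 → s = 29.0000
seg 2 [103.5°–214.3°] simple-harmonic, h=-22: full span → s += -22 → s = 7.0000
seg 3 [214.3°–269.5°] uniform, h=17: θ=261.6° here. β=47.3, B=55.2. 17·47.3/55.2 = 14.5670 → s = 21.5670

21.5670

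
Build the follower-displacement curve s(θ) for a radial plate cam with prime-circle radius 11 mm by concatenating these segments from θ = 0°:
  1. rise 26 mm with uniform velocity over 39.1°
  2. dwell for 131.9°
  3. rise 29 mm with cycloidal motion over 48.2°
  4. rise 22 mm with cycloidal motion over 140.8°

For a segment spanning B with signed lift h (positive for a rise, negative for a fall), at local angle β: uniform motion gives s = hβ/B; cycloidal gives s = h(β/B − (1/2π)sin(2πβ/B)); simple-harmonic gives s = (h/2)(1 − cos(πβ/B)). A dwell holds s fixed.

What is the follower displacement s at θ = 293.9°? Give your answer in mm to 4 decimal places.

seg 1 [0°–39.1°] uniform, h=26: full span → s += 26 → s = 26.0000
seg 2 [39.1°–171°] dwell: s stays 26.0000
seg 3 [171°–219.2°] cycloidal, h=29: full span → s += 29 → s = 55.0000
seg 4 [219.2°–360°] cycloidal, h=22: θ=293.9° here. β=74.7, B=140.8. 22·(0.5305 − sin(2π·0.5305)/(2π)) = 12.3396 → s = 67.3396

67.3396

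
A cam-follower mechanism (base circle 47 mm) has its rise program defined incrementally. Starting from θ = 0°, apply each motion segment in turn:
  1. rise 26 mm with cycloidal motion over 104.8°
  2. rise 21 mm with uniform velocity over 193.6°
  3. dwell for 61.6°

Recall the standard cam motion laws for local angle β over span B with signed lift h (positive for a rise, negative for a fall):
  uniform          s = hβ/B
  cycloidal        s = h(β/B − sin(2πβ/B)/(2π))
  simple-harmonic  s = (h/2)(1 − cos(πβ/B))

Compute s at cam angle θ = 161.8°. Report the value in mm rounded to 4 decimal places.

seg 1 [0°–104.8°] cycloidal, h=26: full span → s += 26 → s = 26.0000
seg 2 [104.8°–298.4°] uniform, h=21: θ=161.8° here. β=57, B=193.6. 21·57/193.6 = 6.1829 → s = 32.1829

32.1829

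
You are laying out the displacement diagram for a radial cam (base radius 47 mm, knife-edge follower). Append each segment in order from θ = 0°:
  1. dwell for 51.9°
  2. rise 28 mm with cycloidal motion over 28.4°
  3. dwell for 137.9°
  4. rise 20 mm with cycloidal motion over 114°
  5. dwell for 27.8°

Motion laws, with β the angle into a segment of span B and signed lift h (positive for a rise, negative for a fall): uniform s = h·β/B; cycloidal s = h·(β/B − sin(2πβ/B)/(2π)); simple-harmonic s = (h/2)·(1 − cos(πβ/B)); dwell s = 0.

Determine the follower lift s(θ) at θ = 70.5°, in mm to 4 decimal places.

seg 1 [0°–51.9°] dwell: s stays 0.0000
seg 2 [51.9°–80.3°] cycloidal, h=28: θ=70.5° here. β=18.6, B=28.4. 28·(0.6549 − sin(2π·0.6549)/(2π)) = 22.0227 → s = 22.0227

22.0227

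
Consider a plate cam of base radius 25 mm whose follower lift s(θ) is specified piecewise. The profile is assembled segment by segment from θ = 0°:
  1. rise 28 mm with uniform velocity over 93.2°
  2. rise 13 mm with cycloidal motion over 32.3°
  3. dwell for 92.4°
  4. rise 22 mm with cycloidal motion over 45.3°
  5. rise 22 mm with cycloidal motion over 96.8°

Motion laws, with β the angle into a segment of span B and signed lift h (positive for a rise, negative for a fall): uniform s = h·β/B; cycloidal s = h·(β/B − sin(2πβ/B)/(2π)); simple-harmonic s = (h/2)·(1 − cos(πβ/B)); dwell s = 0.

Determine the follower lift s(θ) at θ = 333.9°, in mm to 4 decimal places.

seg 1 [0°–93.2°] uniform, h=28: full span → s += 28 → s = 28.0000
seg 2 [93.2°–125.5°] cycloidal, h=13: full span → s += 13 → s = 41.0000
seg 3 [125.5°–217.9°] dwell: s stays 41.0000
seg 4 [217.9°–263.2°] cycloidal, h=22: full span → s += 22 → s = 63.0000
seg 5 [263.2°–360°] cycloidal, h=22: θ=333.9° here. β=70.7, B=96.8. 22·(0.7304 − sin(2π·0.7304)/(2π)) = 19.5430 → s = 82.5430

82.5430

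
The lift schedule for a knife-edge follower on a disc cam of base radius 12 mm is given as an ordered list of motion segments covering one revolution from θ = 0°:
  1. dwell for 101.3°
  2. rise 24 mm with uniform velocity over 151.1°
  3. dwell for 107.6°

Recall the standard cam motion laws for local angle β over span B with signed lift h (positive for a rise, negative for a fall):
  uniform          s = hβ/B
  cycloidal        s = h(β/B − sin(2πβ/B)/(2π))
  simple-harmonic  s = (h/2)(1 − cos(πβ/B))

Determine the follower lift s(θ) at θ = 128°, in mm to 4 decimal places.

seg 1 [0°–101.3°] dwell: s stays 0.0000
seg 2 [101.3°–252.4°] uniform, h=24: θ=128° here. β=26.7, B=151.1. 24·26.7/151.1 = 4.2409 → s = 4.2409

4.2409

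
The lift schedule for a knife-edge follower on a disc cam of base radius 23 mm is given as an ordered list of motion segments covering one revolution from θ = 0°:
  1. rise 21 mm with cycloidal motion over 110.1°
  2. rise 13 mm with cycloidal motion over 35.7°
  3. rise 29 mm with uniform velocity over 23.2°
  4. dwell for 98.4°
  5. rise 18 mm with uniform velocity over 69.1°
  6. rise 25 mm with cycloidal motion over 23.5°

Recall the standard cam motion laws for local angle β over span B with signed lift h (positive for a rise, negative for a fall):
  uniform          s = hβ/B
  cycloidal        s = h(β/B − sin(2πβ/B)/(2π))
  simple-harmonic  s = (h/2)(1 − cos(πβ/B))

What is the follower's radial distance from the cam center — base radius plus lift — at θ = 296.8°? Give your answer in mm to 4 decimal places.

seg 1 [0°–110.1°] cycloidal, h=21: full span → s += 21 → s = 21.0000
seg 2 [110.1°–145.8°] cycloidal, h=13: full span → s += 13 → s = 34.0000
seg 3 [145.8°–169°] uniform, h=29: full span → s += 29 → s = 63.0000
seg 4 [169°–267.4°] dwell: s stays 63.0000
seg 5 [267.4°–336.5°] uniform, h=18: θ=296.8° here. β=29.4, B=69.1. 18·29.4/69.1 = 7.6585 → s = 70.6585
radial distance = base radius + s = 23 + 70.6585 = 93.6585

93.6585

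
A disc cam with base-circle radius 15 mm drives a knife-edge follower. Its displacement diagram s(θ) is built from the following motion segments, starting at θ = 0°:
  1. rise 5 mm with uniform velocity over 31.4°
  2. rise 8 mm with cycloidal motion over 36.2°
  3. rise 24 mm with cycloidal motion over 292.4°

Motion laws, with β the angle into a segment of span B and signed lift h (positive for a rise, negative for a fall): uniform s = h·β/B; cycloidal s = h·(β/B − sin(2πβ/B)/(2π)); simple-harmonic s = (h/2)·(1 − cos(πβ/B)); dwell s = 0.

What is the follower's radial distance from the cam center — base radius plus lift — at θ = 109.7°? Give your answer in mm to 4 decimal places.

seg 1 [0°–31.4°] uniform, h=5: full span → s += 5 → s = 5.0000
seg 2 [31.4°–67.6°] cycloidal, h=8: full span → s += 8 → s = 13.0000
seg 3 [67.6°–360°] cycloidal, h=24: θ=109.7° here. β=42.1, B=292.4. 24·(0.1440 − sin(2π·0.1440)/(2π)) = 0.4524 → s = 13.4524
radial distance = base radius + s = 15 + 13.4524 = 28.4524

28.4524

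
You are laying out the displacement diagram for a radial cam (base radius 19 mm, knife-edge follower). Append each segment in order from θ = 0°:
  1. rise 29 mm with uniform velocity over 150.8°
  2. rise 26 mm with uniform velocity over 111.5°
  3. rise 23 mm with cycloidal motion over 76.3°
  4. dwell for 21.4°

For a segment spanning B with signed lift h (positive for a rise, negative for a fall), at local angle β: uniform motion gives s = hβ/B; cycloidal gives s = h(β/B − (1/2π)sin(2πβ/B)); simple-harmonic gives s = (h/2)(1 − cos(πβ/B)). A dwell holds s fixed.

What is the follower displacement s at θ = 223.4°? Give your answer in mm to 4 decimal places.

seg 1 [0°–150.8°] uniform, h=29: full span → s += 29 → s = 29.0000
seg 2 [150.8°–262.3°] uniform, h=26: θ=223.4° here. β=72.6, B=111.5. 26·72.6/111.5 = 16.9291 → s = 45.9291

45.9291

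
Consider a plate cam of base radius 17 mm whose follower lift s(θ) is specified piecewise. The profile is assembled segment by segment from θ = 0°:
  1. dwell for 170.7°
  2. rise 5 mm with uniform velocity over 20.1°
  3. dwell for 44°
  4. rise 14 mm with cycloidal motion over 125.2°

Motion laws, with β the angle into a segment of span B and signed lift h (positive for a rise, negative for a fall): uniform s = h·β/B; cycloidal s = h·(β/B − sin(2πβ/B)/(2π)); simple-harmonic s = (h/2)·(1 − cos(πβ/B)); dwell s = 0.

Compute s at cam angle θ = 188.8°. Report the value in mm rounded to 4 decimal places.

seg 1 [0°–170.7°] dwell: s stays 0.0000
seg 2 [170.7°–190.8°] uniform, h=5: θ=188.8° here. β=18.1, B=20.1. 5·18.1/20.1 = 4.5025 → s = 4.5025

4.5025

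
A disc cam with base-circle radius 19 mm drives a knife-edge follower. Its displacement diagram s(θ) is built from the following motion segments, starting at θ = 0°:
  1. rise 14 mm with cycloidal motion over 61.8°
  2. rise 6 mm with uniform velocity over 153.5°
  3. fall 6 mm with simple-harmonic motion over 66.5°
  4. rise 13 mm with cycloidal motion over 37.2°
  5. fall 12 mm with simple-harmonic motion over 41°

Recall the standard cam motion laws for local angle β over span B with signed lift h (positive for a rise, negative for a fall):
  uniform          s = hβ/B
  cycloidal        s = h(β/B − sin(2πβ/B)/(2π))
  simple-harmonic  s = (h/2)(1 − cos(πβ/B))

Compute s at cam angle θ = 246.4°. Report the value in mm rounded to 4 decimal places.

seg 1 [0°–61.8°] cycloidal, h=14: full span → s += 14 → s = 14.0000
seg 2 [61.8°–215.3°] uniform, h=6: full span → s += 6 → s = 20.0000
seg 3 [215.3°–281.8°] simple-harmonic, h=-6: θ=246.4° here. β=31.1, B=66.5. -6/2·(1 − cos(π·0.4677)) = -2.6958 → s = 17.3042

17.3042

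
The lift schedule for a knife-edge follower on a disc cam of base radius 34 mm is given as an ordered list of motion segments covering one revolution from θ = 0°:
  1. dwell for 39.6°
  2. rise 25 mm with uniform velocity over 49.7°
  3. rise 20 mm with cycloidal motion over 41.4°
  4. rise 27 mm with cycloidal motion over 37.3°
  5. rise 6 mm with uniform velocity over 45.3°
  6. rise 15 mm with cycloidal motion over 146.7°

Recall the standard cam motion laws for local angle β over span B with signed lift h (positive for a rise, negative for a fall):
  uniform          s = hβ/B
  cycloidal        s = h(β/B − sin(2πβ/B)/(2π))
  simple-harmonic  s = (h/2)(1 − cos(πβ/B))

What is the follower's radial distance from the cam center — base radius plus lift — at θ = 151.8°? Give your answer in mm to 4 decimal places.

seg 1 [0°–39.6°] dwell: s stays 0.0000
seg 2 [39.6°–89.3°] uniform, h=25: full span → s += 25 → s = 25.0000
seg 3 [89.3°–130.7°] cycloidal, h=20: full span → s += 20 → s = 45.0000
seg 4 [130.7°–168°] cycloidal, h=27: θ=151.8° here. β=21.1, B=37.3. 27·(0.5657 − sin(2π·0.5657)/(2π)) = 16.9970 → s = 61.9970
radial distance = base radius + s = 34 + 61.9970 = 95.9970

95.9970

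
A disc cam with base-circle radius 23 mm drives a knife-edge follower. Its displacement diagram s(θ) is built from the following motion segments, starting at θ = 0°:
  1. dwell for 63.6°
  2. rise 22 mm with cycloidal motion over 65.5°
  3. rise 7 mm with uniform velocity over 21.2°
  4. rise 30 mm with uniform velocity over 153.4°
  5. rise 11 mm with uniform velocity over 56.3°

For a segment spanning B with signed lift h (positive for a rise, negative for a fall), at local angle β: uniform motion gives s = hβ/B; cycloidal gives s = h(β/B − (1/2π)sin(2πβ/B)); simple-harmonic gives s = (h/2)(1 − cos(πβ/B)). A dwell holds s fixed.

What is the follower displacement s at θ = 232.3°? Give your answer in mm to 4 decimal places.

seg 1 [0°–63.6°] dwell: s stays 0.0000
seg 2 [63.6°–129.1°] cycloidal, h=22: full span → s += 22 → s = 22.0000
seg 3 [129.1°–150.3°] uniform, h=7: full span → s += 7 → s = 29.0000
seg 4 [150.3°–303.7°] uniform, h=30: θ=232.3° here. β=82, B=153.4. 30·82/153.4 = 16.0365 → s = 45.0365

45.0365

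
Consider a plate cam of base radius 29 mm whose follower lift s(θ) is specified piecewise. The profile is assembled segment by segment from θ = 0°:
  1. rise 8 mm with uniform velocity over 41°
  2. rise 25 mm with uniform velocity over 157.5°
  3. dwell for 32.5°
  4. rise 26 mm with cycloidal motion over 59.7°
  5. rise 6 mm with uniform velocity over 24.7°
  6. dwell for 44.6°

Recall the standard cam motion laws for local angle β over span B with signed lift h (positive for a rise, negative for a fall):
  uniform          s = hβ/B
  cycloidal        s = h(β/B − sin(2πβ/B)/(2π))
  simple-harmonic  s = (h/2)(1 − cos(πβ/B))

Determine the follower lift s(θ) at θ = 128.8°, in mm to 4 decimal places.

seg 1 [0°–41°] uniform, h=8: full span → s += 8 → s = 8.0000
seg 2 [41°–198.5°] uniform, h=25: θ=128.8° here. β=87.8, B=157.5. 25·87.8/157.5 = 13.9365 → s = 21.9365

21.9365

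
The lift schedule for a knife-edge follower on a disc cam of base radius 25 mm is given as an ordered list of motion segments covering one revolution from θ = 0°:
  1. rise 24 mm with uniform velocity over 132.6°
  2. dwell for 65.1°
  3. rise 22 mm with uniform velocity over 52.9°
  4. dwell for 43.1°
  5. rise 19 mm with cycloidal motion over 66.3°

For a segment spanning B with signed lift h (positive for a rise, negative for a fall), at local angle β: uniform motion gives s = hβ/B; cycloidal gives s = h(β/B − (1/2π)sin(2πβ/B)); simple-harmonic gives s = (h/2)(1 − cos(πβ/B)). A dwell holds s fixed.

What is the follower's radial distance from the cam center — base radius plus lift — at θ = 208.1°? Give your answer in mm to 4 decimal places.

seg 1 [0°–132.6°] uniform, h=24: full span → s += 24 → s = 24.0000
seg 2 [132.6°–197.7°] dwell: s stays 24.0000
seg 3 [197.7°–250.6°] uniform, h=22: θ=208.1° here. β=10.4, B=52.9. 22·10.4/52.9 = 4.3251 → s = 28.3251
radial distance = base radius + s = 25 + 28.3251 = 53.3251

53.3251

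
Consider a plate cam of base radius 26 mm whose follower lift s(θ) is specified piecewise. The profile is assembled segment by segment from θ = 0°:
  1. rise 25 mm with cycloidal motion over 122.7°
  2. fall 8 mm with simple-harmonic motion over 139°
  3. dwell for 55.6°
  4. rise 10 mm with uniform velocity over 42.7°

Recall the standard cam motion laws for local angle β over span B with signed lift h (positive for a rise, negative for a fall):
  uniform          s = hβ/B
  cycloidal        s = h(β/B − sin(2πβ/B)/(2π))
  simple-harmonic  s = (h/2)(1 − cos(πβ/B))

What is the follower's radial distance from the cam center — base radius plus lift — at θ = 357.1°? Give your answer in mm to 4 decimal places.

seg 1 [0°–122.7°] cycloidal, h=25: full span → s += 25 → s = 25.0000
seg 2 [122.7°–261.7°] simple-harmonic, h=-8: full span → s += -8 → s = 17.0000
seg 3 [261.7°–317.3°] dwell: s stays 17.0000
seg 4 [317.3°–360°] uniform, h=10: θ=357.1° here. β=39.8, B=42.7. 10·39.8/42.7 = 9.3208 → s = 26.3208
radial distance = base radius + s = 26 + 26.3208 = 52.3208

52.3208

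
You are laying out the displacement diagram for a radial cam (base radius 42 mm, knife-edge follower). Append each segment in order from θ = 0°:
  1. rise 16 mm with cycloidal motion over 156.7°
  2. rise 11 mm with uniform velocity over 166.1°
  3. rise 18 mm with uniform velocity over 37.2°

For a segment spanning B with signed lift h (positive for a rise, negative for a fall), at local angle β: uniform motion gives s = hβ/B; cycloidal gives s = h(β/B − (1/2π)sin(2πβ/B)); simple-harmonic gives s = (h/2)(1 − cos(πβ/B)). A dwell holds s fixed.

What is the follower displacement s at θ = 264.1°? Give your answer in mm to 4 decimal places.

seg 1 [0°–156.7°] cycloidal, h=16: full span → s += 16 → s = 16.0000
seg 2 [156.7°–322.8°] uniform, h=11: θ=264.1° here. β=107.4, B=166.1. 11·107.4/166.1 = 7.1126 → s = 23.1126

23.1126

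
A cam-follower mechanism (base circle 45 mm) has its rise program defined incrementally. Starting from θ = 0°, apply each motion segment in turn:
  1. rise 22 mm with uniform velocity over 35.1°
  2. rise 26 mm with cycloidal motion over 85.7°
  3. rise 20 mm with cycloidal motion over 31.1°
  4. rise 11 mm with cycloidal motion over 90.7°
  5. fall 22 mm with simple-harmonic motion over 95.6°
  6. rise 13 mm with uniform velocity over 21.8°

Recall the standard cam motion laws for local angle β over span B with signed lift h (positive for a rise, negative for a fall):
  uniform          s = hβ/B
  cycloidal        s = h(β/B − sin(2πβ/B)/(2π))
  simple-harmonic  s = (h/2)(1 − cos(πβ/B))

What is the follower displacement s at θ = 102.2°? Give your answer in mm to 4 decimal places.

seg 1 [0°–35.1°] uniform, h=22: full span → s += 22 → s = 22.0000
seg 2 [35.1°–120.8°] cycloidal, h=26: θ=102.2° here. β=67.1, B=85.7. 26·(0.7830 − sin(2π·0.7830)/(2π)) = 24.4066 → s = 46.4066

46.4066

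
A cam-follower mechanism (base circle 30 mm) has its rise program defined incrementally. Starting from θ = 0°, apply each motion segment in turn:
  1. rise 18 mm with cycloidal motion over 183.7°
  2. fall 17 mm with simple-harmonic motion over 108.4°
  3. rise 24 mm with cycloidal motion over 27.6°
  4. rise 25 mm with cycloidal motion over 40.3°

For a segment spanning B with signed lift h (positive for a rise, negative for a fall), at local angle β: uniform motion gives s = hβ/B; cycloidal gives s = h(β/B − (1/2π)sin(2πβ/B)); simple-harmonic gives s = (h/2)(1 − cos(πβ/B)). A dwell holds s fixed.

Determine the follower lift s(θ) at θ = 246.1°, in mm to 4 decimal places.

seg 1 [0°–183.7°] cycloidal, h=18: full span → s += 18 → s = 18.0000
seg 2 [183.7°–292.1°] simple-harmonic, h=-17: θ=246.1° here. β=62.4, B=108.4. -17/2·(1 − cos(π·0.5756)) = -10.5010 → s = 7.4990

7.4990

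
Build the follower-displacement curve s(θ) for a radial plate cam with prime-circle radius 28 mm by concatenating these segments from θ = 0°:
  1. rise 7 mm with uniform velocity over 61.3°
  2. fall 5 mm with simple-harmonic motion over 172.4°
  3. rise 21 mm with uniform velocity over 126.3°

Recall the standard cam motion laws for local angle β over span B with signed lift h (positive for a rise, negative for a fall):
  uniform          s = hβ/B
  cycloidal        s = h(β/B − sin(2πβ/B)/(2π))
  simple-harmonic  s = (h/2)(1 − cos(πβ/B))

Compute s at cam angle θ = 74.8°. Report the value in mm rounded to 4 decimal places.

seg 1 [0°–61.3°] uniform, h=7: full span → s += 7 → s = 7.0000
seg 2 [61.3°–233.7°] simple-harmonic, h=-5: θ=74.8° here. β=13.5, B=172.4. -5/2·(1 − cos(π·0.0783)) = -0.0753 → s = 6.9247

6.9247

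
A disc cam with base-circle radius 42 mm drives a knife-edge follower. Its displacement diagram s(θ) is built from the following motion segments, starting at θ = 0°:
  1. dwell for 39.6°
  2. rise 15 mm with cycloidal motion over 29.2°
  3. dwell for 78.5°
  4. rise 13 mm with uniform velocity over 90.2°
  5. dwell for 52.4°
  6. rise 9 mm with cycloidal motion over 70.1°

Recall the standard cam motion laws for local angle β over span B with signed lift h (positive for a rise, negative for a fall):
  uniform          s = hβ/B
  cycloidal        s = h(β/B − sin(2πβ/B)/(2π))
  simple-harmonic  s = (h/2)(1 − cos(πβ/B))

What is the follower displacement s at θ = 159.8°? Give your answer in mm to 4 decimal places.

seg 1 [0°–39.6°] dwell: s stays 0.0000
seg 2 [39.6°–68.8°] cycloidal, h=15: full span → s += 15 → s = 15.0000
seg 3 [68.8°–147.3°] dwell: s stays 15.0000
seg 4 [147.3°–237.5°] uniform, h=13: θ=159.8° here. β=12.5, B=90.2. 13·12.5/90.2 = 1.8016 → s = 16.8016

16.8016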